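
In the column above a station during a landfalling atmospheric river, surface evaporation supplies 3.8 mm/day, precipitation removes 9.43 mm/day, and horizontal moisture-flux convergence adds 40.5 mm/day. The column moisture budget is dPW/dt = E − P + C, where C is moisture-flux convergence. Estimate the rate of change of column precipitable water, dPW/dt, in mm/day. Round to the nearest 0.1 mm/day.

dPW/dt = E − P + C = 3.8 − 9.43 + (40.5) = 34.9 mm/day.

dPW/dt ≈ 34.9 mm/day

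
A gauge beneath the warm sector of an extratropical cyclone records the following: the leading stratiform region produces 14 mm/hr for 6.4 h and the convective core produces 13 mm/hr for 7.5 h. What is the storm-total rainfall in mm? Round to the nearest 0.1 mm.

total ≈ 187.1 mm

Total = Σ Rᵢ Δtᵢ = 14 × 6.4 + 13 × 7.5
      = 89.6 + 97.5 = 187.1 mm.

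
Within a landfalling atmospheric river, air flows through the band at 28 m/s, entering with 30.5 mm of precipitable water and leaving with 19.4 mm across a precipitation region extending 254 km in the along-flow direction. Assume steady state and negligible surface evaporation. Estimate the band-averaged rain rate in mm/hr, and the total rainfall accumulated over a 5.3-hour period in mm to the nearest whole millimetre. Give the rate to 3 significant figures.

Column moisture flux per unit crosswind length is F = V × PW.
Inflow: F_in = 28 × 30.5 = 854 mm·m/s
Outflow: F_out = 28 × 19.4 = 543.2 mm·m/s
Steady-state rate R = (F_in − F_out)/L = (854 − 543.2) / 254000 m = 1.224e-03 mm/s.
R = 1.224e-03 × 3600 = 4.41 mm/hr.
Over 5.3 h: total = 4.41 × 5.3 = 23.373 ≈ 23 mm.

R ≈ 4.41 mm/hr; total ≈ 23 mm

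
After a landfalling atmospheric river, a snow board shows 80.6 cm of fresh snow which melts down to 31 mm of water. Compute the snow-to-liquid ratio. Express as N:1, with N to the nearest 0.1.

Ratio = snow depth / SWE = 806 mm / 31 mm = 26.0, i.e. 26.0:1.

ratio ≈ 26.0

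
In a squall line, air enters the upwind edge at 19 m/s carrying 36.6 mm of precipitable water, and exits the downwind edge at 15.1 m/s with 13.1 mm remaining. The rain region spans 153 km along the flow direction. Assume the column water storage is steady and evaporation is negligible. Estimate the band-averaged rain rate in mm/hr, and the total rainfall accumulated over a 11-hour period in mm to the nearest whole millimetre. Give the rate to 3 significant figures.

R ≈ 11.7 mm/hr; total ≈ 129 mm

Column moisture flux per unit crosswind length is F = V × PW.
Inflow: F_in = 19 × 36.6 = 695.4 mm·m/s
Outflow: F_out = 15.1 × 13.1 = 197.81 mm·m/s
Steady-state rate R = (F_in − F_out)/L = (695.4 − 197.81) / 153000 m = 3.252e-03 mm/s.
R = 3.252e-03 × 3600 = 11.7 mm/hr.
Over 11 h: total = 11.7 × 11 = 128.7 ≈ 129 mm.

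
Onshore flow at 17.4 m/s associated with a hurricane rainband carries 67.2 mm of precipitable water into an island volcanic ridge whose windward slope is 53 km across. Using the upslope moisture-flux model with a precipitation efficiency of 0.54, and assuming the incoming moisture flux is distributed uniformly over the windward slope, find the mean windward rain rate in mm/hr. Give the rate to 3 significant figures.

R ≈ 42.9 mm/hr

Incoming column moisture flux per unit ridge length: F = V × PW = 17.4 × 67.2 = 1169.28 mm·m/s.
Spread over the 53 km slope with efficiency ε = 0.54: R = ε·F/W = 0.54 × 1169.28 / 53000 m = 1.191e-02 mm/s.
R = 1.191e-02 × 3600 = 42.9 mm/hr.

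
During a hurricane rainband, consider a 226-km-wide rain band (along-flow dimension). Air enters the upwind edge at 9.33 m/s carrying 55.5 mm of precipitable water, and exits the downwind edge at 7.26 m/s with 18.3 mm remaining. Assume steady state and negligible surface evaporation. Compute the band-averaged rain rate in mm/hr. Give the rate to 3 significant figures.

R ≈ 6.13 mm/hr

Column moisture flux per unit crosswind length is F = V × PW.
Inflow: F_in = 9.33 × 55.5 = 517.815 mm·m/s
Outflow: F_out = 7.26 × 18.3 = 132.858 mm·m/s
Steady-state rate R = (F_in − F_out)/L = (517.815 − 132.858) / 226000 m = 1.703e-03 mm/s.
R = 1.703e-03 × 3600 = 6.13 mm/hr.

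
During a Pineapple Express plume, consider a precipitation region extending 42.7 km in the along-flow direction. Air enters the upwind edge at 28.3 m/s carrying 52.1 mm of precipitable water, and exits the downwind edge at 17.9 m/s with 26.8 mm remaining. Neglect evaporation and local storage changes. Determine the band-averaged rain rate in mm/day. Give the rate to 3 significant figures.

R ≈ 2010 mm/day

Column moisture flux per unit crosswind length is F = V × PW.
Inflow: F_in = 28.3 × 52.1 = 1474.43 mm·m/s
Outflow: F_out = 17.9 × 26.8 = 479.72 mm·m/s
Steady-state rate R = (F_in − F_out)/L = (1474.43 − 479.72) / 42700 m = 2.330e-02 mm/s.
R = 2.330e-02 × 3600 × 24 = 2010 mm/day.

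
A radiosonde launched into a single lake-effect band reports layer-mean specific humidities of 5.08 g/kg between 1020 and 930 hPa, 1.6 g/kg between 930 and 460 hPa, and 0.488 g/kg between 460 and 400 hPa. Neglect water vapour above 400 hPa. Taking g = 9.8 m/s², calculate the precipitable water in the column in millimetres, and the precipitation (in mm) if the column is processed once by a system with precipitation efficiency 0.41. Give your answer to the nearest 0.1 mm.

Precipitable water is the column-integrated vapour mass per unit area: PW = (1/g) Σ q̄ Δp, with q in kg/kg and Δp in Pa (1 kg/m² of water = 1 mm).
Layer 1020–930 hPa: Δp = 90 hPa = 9000 Pa, q̄ = 0.00508 kg/kg → 0.00508 × 9000 / 9.8 = 4.67 mm
Layer 930–460 hPa: Δp = 470 hPa = 47000 Pa, q̄ = 0.0016 kg/kg → 0.0016 × 47000 / 9.8 = 7.67 mm
Layer 460–400 hPa: Δp = 60 hPa = 6000 Pa, q̄ = 0.000488 kg/kg → 0.000488 × 6000 / 9.8 = 0.30 mm
PW = 4.67 + 7.67 + 0.30 = 12.64 ≈ 12.6 mm.
Precipitation = ε × PW = 0.41 × 12.6 = 5.2 mm.

PW ≈ 12.6 mm; precipitation ≈ 5.2 mm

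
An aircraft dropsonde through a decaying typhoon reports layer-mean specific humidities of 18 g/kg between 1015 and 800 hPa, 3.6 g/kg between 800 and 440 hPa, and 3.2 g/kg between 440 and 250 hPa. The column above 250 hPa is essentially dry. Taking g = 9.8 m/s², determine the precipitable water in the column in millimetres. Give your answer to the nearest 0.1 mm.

PW ≈ 58.9 mm

Precipitable water is the column-integrated vapour mass per unit area: PW = (1/g) Σ q̄ Δp, with q in kg/kg and Δp in Pa (1 kg/m² of water = 1 mm).
Layer 1015–800 hPa: Δp = 215 hPa = 21500 Pa, q̄ = 0.018 kg/kg → 0.018 × 21500 / 9.8 = 39.49 mm
Layer 800–440 hPa: Δp = 360 hPa = 36000 Pa, q̄ = 0.0036 kg/kg → 0.0036 × 36000 / 9.8 = 13.22 mm
Layer 440–250 hPa: Δp = 190 hPa = 19000 Pa, q̄ = 0.0032 kg/kg → 0.0032 × 19000 / 9.8 = 6.20 mm
PW = 39.49 + 13.22 + 6.20 = 58.91 ≈ 58.9 mm.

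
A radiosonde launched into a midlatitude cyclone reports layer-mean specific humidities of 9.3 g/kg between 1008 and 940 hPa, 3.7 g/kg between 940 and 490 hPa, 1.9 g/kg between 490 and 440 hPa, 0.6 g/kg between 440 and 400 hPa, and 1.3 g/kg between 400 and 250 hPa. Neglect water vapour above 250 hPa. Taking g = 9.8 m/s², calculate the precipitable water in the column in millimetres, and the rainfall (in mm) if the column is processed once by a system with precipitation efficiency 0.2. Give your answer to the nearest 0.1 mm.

PW ≈ 26.6 mm; rainfall ≈ 5.3 mm

Precipitable water is the column-integrated vapour mass per unit area: PW = (1/g) Σ q̄ Δp, with q in kg/kg and Δp in Pa (1 kg/m² of water = 1 mm).
Layer 1008–940 hPa: Δp = 68 hPa = 6800 Pa, q̄ = 0.0093 kg/kg → 0.0093 × 6800 / 9.8 = 6.45 mm
Layer 940–490 hPa: Δp = 450 hPa = 45000 Pa, q̄ = 0.0037 kg/kg → 0.0037 × 45000 / 9.8 = 16.99 mm
Layer 490–440 hPa: Δp = 50 hPa = 5000 Pa, q̄ = 0.0019 kg/kg → 0.0019 × 5000 / 9.8 = 0.97 mm
Layer 440–400 hPa: Δp = 40 hPa = 4000 Pa, q̄ = 0.0006 kg/kg → 0.0006 × 4000 / 9.8 = 0.24 mm
Layer 400–250 hPa: Δp = 150 hPa = 15000 Pa, q̄ = 0.0013 kg/kg → 0.0013 × 15000 / 9.8 = 1.99 mm
PW = 6.45 + 16.99 + 0.97 + 0.24 + 1.99 = 26.64 ≈ 26.6 mm.
Rainfall = ε × PW = 0.2 × 26.6 = 5.3 mm.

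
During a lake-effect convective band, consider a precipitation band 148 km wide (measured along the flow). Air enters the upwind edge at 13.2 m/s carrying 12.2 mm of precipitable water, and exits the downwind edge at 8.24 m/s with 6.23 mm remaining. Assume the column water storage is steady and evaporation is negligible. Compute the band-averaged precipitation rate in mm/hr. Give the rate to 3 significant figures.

R ≈ 2.67 mm/hr

Column moisture flux per unit crosswind length is F = V × PW.
Inflow: F_in = 13.2 × 12.2 = 161.04 mm·m/s
Outflow: F_out = 8.24 × 6.23 = 51.3352 mm·m/s
Steady-state rate R = (F_in − F_out)/L = (161.04 − 51.3352) / 148000 m = 7.412e-04 mm/s.
R = 7.412e-04 × 3600 = 2.67 mm/hr.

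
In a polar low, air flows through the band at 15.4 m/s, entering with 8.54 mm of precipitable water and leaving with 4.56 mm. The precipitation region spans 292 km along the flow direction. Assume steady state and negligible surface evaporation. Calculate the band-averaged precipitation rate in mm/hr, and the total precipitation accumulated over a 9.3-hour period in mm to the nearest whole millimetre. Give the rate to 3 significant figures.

R ≈ 0.756 mm/hr; total ≈ 7 mm

Column moisture flux per unit crosswind length is F = V × PW.
Inflow: F_in = 15.4 × 8.54 = 131.516 mm·m/s
Outflow: F_out = 15.4 × 4.56 = 70.224 mm·m/s
Steady-state rate R = (F_in − F_out)/L = (131.516 − 70.224) / 292000 m = 2.099e-04 mm/s.
R = 2.099e-04 × 3600 = 0.756 mm/hr.
Over 9.3 h: total = 0.756 × 9.3 = 7.0308 ≈ 7 mm.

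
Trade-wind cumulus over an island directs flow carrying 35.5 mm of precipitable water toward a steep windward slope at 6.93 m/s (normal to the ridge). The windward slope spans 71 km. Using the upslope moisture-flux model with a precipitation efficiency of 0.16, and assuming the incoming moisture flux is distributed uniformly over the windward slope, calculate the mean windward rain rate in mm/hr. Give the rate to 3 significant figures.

Incoming column moisture flux per unit ridge length: F = V × PW = 6.93 × 35.5 = 246.015 mm·m/s.
Spread over the 71 km slope with efficiency ε = 0.16: R = ε·F/W = 0.16 × 246.015 / 71000 m = 5.544e-04 mm/s.
R = 5.544e-04 × 3600 = 2.00 mm/hr.

R ≈ 2.00 mm/hr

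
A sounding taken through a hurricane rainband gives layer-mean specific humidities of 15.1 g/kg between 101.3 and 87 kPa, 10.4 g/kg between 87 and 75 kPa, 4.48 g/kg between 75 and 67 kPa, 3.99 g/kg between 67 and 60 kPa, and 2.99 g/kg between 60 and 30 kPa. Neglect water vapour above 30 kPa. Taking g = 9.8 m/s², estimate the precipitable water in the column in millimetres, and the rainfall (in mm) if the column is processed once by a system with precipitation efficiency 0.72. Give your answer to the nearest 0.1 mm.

Precipitable water is the column-integrated vapour mass per unit area: PW = (1/g) Σ q̄ Δp, with q in kg/kg and Δp in Pa (1 kg/m² of water = 1 mm).
Layer 101.3–87 kPa: Δp = 143 hPa = 14300 Pa, q̄ = 0.0151 kg/kg → 0.0151 × 14300 / 9.8 = 22.03 mm
Layer 87–75 kPa: Δp = 120 hPa = 12000 Pa, q̄ = 0.0104 kg/kg → 0.0104 × 12000 / 9.8 = 12.73 mm
Layer 75–67 kPa: Δp = 80 hPa = 8000 Pa, q̄ = 0.00448 kg/kg → 0.00448 × 8000 / 9.8 = 3.66 mm
Layer 67–60 kPa: Δp = 70 hPa = 7000 Pa, q̄ = 0.00399 kg/kg → 0.00399 × 7000 / 9.8 = 2.85 mm
Layer 60–30 kPa: Δp = 300 hPa = 30000 Pa, q̄ = 0.00299 kg/kg → 0.00299 × 30000 / 9.8 = 9.15 mm
PW = 22.03 + 12.73 + 3.66 + 2.85 + 9.15 = 50.42 ≈ 50.4 mm.
Rainfall = ε × PW = 0.72 × 50.4 = 36.3 mm.

PW ≈ 50.4 mm; rainfall ≈ 36.3 mm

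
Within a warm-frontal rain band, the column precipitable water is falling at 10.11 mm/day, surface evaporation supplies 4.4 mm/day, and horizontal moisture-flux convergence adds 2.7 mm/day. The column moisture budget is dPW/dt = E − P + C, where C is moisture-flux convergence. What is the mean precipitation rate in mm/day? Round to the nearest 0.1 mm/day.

P ≈ 17.2 mm/day

dPW/dt = -10.11 mm/day.
P = E + C − dPW/dt = 4.4 + (2.7) − (-10.11) = 17.2 mm/day.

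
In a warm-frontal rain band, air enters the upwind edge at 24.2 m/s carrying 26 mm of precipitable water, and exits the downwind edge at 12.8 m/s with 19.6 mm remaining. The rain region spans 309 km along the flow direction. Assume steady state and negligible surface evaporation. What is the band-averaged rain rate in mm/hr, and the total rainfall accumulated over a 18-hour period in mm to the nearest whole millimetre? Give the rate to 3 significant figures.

Column moisture flux per unit crosswind length is F = V × PW.
Inflow: F_in = 24.2 × 26 = 629.2 mm·m/s
Outflow: F_out = 12.8 × 19.6 = 250.88 mm·m/s
Steady-state rate R = (F_in − F_out)/L = (629.2 − 250.88) / 309000 m = 1.224e-03 mm/s.
R = 1.224e-03 × 3600 = 4.41 mm/hr.
Over 18 h: total = 4.41 × 18 = 79.38 ≈ 79 mm.

R ≈ 4.41 mm/hr; total ≈ 79 mm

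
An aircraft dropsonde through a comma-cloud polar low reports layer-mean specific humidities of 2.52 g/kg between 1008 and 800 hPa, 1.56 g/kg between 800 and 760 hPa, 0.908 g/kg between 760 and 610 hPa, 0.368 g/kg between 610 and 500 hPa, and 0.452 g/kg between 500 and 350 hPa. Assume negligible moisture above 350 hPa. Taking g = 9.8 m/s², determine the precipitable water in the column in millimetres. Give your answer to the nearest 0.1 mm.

PW ≈ 8.5 mm

Precipitable water is the column-integrated vapour mass per unit area: PW = (1/g) Σ q̄ Δp, with q in kg/kg and Δp in Pa (1 kg/m² of water = 1 mm).
Layer 1008–800 hPa: Δp = 208 hPa = 20800 Pa, q̄ = 0.00252 kg/kg → 0.00252 × 20800 / 9.8 = 5.35 mm
Layer 800–760 hPa: Δp = 40 hPa = 4000 Pa, q̄ = 0.00156 kg/kg → 0.00156 × 4000 / 9.8 = 0.64 mm
Layer 760–610 hPa: Δp = 150 hPa = 15000 Pa, q̄ = 0.000908 kg/kg → 0.000908 × 15000 / 9.8 = 1.39 mm
Layer 610–500 hPa: Δp = 110 hPa = 11000 Pa, q̄ = 0.000368 kg/kg → 0.000368 × 11000 / 9.8 = 0.41 mm
Layer 500–350 hPa: Δp = 150 hPa = 15000 Pa, q̄ = 0.000452 kg/kg → 0.000452 × 15000 / 9.8 = 0.69 mm
PW = 5.35 + 0.64 + 1.39 + 0.41 + 0.69 = 8.48 ≈ 8.5 mm.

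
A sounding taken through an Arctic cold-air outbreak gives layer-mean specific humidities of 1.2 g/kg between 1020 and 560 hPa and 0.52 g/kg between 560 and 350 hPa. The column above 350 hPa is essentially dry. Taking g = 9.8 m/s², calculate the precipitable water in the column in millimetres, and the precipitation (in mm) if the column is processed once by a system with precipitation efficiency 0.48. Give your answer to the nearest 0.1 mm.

Precipitable water is the column-integrated vapour mass per unit area: PW = (1/g) Σ q̄ Δp, with q in kg/kg and Δp in Pa (1 kg/m² of water = 1 mm).
Layer 1020–560 hPa: Δp = 460 hPa = 46000 Pa, q̄ = 0.0012 kg/kg → 0.0012 × 46000 / 9.8 = 5.63 mm
Layer 560–350 hPa: Δp = 210 hPa = 21000 Pa, q̄ = 0.00052 kg/kg → 0.00052 × 21000 / 9.8 = 1.11 mm
PW = 5.63 + 1.11 = 6.74 ≈ 6.7 mm.
Precipitation = ε × PW = 0.48 × 6.7 = 3.2 mm.

PW ≈ 6.7 mm; precipitation ≈ 3.2 mm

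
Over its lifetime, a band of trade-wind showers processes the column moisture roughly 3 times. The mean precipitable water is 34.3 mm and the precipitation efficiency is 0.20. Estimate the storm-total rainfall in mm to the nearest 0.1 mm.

rainfall ≈ 20.6 mm

Each cycle deposits ε × PW = 0.20 × 34.3 = 6.86 mm.
Over 3 cycles: 3 × 6.86 = 20.6 mm.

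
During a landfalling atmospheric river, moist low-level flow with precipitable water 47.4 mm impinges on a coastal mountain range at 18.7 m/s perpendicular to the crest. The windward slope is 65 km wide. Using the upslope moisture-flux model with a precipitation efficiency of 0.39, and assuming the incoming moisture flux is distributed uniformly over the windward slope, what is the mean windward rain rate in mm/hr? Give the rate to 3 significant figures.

R ≈ 19.1 mm/hr

Incoming column moisture flux per unit ridge length: F = V × PW = 18.7 × 47.4 = 886.38 mm·m/s.
Spread over the 65 km slope with efficiency ε = 0.39: R = ε·F/W = 0.39 × 886.38 / 65000 m = 5.318e-03 mm/s.
R = 5.318e-03 × 3600 = 19.1 mm/hr.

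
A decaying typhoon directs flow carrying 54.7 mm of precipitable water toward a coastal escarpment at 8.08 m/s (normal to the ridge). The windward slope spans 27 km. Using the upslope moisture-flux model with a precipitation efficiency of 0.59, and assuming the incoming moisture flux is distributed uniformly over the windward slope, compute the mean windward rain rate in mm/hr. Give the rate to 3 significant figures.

R ≈ 34.8 mm/hr

Incoming column moisture flux per unit ridge length: F = V × PW = 8.08 × 54.7 = 441.976 mm·m/s.
Spread over the 27 km slope with efficiency ε = 0.59: R = ε·F/W = 0.59 × 441.976 / 27000 m = 9.658e-03 mm/s.
R = 9.658e-03 × 3600 = 34.8 mm/hr.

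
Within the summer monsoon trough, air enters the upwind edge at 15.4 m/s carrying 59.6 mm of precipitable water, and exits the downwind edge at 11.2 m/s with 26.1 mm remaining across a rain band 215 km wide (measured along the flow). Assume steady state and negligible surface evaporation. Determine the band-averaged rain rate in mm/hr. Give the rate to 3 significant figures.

R ≈ 10.5 mm/hr

Column moisture flux per unit crosswind length is F = V × PW.
Inflow: F_in = 15.4 × 59.6 = 917.84 mm·m/s
Outflow: F_out = 11.2 × 26.1 = 292.32 mm·m/s
Steady-state rate R = (F_in − F_out)/L = (917.84 − 292.32) / 215000 m = 2.909e-03 mm/s.
R = 2.909e-03 × 3600 = 10.5 mm/hr.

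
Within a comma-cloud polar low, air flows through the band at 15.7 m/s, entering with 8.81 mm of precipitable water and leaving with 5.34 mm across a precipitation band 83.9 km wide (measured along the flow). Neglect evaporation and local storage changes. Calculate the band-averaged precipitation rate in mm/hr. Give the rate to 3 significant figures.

R ≈ 2.34 mm/hr

Column moisture flux per unit crosswind length is F = V × PW.
Inflow: F_in = 15.7 × 8.81 = 138.317 mm·m/s
Outflow: F_out = 15.7 × 5.34 = 83.838 mm·m/s
Steady-state rate R = (F_in − F_out)/L = (138.317 − 83.838) / 83900 m = 6.493e-04 mm/s.
R = 6.493e-04 × 3600 = 2.34 mm/hr.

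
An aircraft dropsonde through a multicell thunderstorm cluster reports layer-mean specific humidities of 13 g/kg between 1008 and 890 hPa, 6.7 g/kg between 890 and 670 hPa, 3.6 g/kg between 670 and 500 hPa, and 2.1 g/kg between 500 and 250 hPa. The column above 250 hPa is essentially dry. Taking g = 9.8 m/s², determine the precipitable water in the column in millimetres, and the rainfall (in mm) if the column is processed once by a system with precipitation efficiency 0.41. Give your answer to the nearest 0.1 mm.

Precipitable water is the column-integrated vapour mass per unit area: PW = (1/g) Σ q̄ Δp, with q in kg/kg and Δp in Pa (1 kg/m² of water = 1 mm).
Layer 1008–890 hPa: Δp = 118 hPa = 11800 Pa, q̄ = 0.013 kg/kg → 0.013 × 11800 / 9.8 = 15.65 mm
Layer 890–670 hPa: Δp = 220 hPa = 22000 Pa, q̄ = 0.0067 kg/kg → 0.0067 × 22000 / 9.8 = 15.04 mm
Layer 670–500 hPa: Δp = 170 hPa = 17000 Pa, q̄ = 0.0036 kg/kg → 0.0036 × 17000 / 9.8 = 6.24 mm
Layer 500–250 hPa: Δp = 250 hPa = 25000 Pa, q̄ = 0.0021 kg/kg → 0.0021 × 25000 / 9.8 = 5.36 mm
PW = 15.65 + 15.04 + 6.24 + 5.36 = 42.29 ≈ 42.3 mm.
Rainfall = ε × PW = 0.41 × 42.3 = 17.3 mm.

PW ≈ 42.3 mm; rainfall ≈ 17.3 mm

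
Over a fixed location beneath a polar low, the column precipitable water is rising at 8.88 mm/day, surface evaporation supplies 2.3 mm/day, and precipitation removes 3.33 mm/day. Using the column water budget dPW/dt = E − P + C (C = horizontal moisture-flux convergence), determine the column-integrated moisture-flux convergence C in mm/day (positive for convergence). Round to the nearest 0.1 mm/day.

C ≈ 9.9 mm/day

dPW/dt = +8.88 mm/day.
C = dPW/dt − E + P = (+8.88) − 2.3 + 3.33 = 9.9 mm/day.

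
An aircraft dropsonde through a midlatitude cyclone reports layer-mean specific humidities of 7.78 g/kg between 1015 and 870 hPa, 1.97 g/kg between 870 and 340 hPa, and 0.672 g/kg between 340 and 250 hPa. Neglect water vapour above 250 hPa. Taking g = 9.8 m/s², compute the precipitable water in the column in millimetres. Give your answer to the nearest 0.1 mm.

PW ≈ 22.8 mm

Precipitable water is the column-integrated vapour mass per unit area: PW = (1/g) Σ q̄ Δp, with q in kg/kg and Δp in Pa (1 kg/m² of water = 1 mm).
Layer 1015–870 hPa: Δp = 145 hPa = 14500 Pa, q̄ = 0.00778 kg/kg → 0.00778 × 14500 / 9.8 = 11.51 mm
Layer 870–340 hPa: Δp = 530 hPa = 53000 Pa, q̄ = 0.00197 kg/kg → 0.00197 × 53000 / 9.8 = 10.65 mm
Layer 340–250 hPa: Δp = 90 hPa = 9000 Pa, q̄ = 0.000672 kg/kg → 0.000672 × 9000 / 9.8 = 0.62 mm
PW = 11.51 + 10.65 + 0.62 = 22.78 ≈ 22.8 mm.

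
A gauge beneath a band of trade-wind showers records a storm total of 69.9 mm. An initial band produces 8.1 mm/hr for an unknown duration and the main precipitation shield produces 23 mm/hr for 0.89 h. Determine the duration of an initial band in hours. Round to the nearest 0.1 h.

Known phases: 23 × 0.89 = 20.47 mm.
Remaining depth = 69.9 − 20.47 = 49.43 mm.
Duration = 49.43 / 8.1 = 6.1 h.

duration ≈ 6.1 h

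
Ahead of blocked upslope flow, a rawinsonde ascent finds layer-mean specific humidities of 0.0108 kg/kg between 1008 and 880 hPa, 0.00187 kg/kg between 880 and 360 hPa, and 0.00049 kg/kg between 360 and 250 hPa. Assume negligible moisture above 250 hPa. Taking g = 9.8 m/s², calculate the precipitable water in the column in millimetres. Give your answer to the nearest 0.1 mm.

Precipitable water is the column-integrated vapour mass per unit area: PW = (1/g) Σ q̄ Δp, with q in kg/kg and Δp in Pa (1 kg/m² of water = 1 mm).
Layer 1008–880 hPa: Δp = 128 hPa = 12800 Pa, q̄ = 0.0108 kg/kg → 0.0108 × 12800 / 9.8 = 14.11 mm
Layer 880–360 hPa: Δp = 520 hPa = 52000 Pa, q̄ = 0.00187 kg/kg → 0.00187 × 52000 / 9.8 = 9.92 mm
Layer 360–250 hPa: Δp = 110 hPa = 11000 Pa, q̄ = 0.00049 kg/kg → 0.00049 × 11000 / 9.8 = 0.55 mm
PW = 14.11 + 9.92 + 0.55 = 24.58 ≈ 24.6 mm.

PW ≈ 24.6 mm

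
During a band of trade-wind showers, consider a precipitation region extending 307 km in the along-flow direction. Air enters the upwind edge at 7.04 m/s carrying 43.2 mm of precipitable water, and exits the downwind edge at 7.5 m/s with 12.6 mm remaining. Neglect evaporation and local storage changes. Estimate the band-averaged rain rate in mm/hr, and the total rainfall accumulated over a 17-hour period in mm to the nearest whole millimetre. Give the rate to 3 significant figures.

R ≈ 2.46 mm/hr; total ≈ 42 mm

Column moisture flux per unit crosswind length is F = V × PW.
Inflow: F_in = 7.04 × 43.2 = 304.128 mm·m/s
Outflow: F_out = 7.5 × 12.6 = 94.5 mm·m/s
Steady-state rate R = (F_in − F_out)/L = (304.128 − 94.5) / 307000 m = 6.828e-04 mm/s.
R = 6.828e-04 × 3600 = 2.46 mm/hr.
Over 17 h: total = 2.46 × 17 = 41.82 ≈ 42 mm.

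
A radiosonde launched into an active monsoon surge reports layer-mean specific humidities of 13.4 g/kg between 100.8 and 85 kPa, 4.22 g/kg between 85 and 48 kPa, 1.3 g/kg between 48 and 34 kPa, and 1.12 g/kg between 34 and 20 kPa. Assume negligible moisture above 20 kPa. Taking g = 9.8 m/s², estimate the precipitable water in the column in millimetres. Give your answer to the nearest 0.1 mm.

Precipitable water is the column-integrated vapour mass per unit area: PW = (1/g) Σ q̄ Δp, with q in kg/kg and Δp in Pa (1 kg/m² of water = 1 mm).
Layer 100.8–85 kPa: Δp = 158 hPa = 15800 Pa, q̄ = 0.0134 kg/kg → 0.0134 × 15800 / 9.8 = 21.60 mm
Layer 85–48 kPa: Δp = 370 hPa = 37000 Pa, q̄ = 0.00422 kg/kg → 0.00422 × 37000 / 9.8 = 15.93 mm
Layer 48–34 kPa: Δp = 140 hPa = 14000 Pa, q̄ = 0.0013 kg/kg → 0.0013 × 14000 / 9.8 = 1.86 mm
Layer 34–20 kPa: Δp = 140 hPa = 14000 Pa, q̄ = 0.00112 kg/kg → 0.00112 × 14000 / 9.8 = 1.60 mm
PW = 21.60 + 15.93 + 1.86 + 1.60 = 40.99 ≈ 41.0 mm.

PW ≈ 41.0 mm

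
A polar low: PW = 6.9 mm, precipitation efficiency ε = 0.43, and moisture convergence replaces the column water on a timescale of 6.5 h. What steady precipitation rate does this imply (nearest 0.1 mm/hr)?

R ≈ 0.5 mm/hr

Each overturning extracts ε × PW = 0.43 × 6.9 = 2.967 mm.
Rate = ε·PW / τ = 2.967 / 6.5 h = 0.5 mm/hr.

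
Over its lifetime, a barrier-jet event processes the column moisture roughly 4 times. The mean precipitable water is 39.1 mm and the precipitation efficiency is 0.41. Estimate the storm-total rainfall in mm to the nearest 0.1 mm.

Each cycle deposits ε × PW = 0.41 × 39.1 = 16.031 mm.
Over 4 cycles: 4 × 16.031 = 64.1 mm.

rainfall ≈ 64.1 mm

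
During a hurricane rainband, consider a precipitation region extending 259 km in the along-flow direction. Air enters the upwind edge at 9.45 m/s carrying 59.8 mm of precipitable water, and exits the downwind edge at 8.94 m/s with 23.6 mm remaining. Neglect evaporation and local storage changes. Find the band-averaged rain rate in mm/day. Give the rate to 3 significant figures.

R ≈ 118 mm/day

Column moisture flux per unit crosswind length is F = V × PW.
Inflow: F_in = 9.45 × 59.8 = 565.11 mm·m/s
Outflow: F_out = 8.94 × 23.6 = 210.984 mm·m/s
Steady-state rate R = (F_in − F_out)/L = (565.11 − 210.984) / 259000 m = 1.367e-03 mm/s.
R = 1.367e-03 × 3600 × 24 = 118 mm/day.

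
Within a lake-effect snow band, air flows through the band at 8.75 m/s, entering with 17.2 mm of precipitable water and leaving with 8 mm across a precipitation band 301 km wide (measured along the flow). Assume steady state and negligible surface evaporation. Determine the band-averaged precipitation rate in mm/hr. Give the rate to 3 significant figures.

Column moisture flux per unit crosswind length is F = V × PW.
Inflow: F_in = 8.75 × 17.2 = 150.5 mm·m/s
Outflow: F_out = 8.75 × 8 = 70 mm·m/s
Steady-state rate R = (F_in − F_out)/L = (150.5 − 70) / 301000 m = 2.674e-04 mm/s.
R = 2.674e-04 × 3600 = 0.963 mm/hr.

R ≈ 0.963 mm/hr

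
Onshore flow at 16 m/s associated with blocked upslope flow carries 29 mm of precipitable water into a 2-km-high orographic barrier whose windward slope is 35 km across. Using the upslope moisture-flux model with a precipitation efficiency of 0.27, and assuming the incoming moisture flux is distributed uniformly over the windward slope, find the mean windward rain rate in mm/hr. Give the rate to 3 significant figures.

R ≈ 12.9 mm/hr

Incoming column moisture flux per unit ridge length: F = V × PW = 16 × 29 = 464 mm·m/s.
Spread over the 35 km slope with efficiency ε = 0.27: R = ε·F/W = 0.27 × 464 / 35000 m = 3.579e-03 mm/s.
R = 3.579e-03 × 3600 = 12.9 mm/hr.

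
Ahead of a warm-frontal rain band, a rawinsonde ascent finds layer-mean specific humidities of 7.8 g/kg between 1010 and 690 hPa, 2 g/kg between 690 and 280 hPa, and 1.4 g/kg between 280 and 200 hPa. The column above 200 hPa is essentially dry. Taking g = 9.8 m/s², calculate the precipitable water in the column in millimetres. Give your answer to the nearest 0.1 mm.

Precipitable water is the column-integrated vapour mass per unit area: PW = (1/g) Σ q̄ Δp, with q in kg/kg and Δp in Pa (1 kg/m² of water = 1 mm).
Layer 1010–690 hPa: Δp = 320 hPa = 32000 Pa, q̄ = 0.0078 kg/kg → 0.0078 × 32000 / 9.8 = 25.47 mm
Layer 690–280 hPa: Δp = 410 hPa = 41000 Pa, q̄ = 0.002 kg/kg → 0.002 × 41000 / 9.8 = 8.37 mm
Layer 280–200 hPa: Δp = 80 hPa = 8000 Pa, q̄ = 0.0014 kg/kg → 0.0014 × 8000 / 9.8 = 1.14 mm
PW = 25.47 + 8.37 + 1.14 = 34.98 ≈ 35.0 mm.

PW ≈ 35.0 mm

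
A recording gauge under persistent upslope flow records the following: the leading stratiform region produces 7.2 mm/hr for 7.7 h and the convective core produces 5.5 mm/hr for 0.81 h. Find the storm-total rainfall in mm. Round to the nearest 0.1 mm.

Total = Σ Rᵢ Δtᵢ = 7.2 × 7.7 + 5.5 × 0.81
      = 55.44 + 4.455 = 59.9 mm.

total ≈ 59.9 mm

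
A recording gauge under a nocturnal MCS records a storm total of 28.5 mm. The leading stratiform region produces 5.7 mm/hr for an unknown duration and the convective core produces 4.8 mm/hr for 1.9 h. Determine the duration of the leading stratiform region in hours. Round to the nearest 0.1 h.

Known phases: 4.8 × 1.9 = 9.12 mm.
Remaining depth = 28.5 − 9.12 = 19.38 mm.
Duration = 19.38 / 5.7 = 3.4 h.

duration ≈ 3.4 h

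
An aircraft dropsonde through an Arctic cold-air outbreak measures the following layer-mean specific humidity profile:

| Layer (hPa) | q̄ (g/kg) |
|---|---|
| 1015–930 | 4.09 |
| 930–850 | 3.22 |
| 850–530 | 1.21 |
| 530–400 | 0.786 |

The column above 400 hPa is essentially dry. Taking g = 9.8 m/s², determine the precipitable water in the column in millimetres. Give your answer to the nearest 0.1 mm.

PW ≈ 11.2 mm

Precipitable water is the column-integrated vapour mass per unit area: PW = (1/g) Σ q̄ Δp, with q in kg/kg and Δp in Pa (1 kg/m² of water = 1 mm).
Layer 1015–930 hPa: Δp = 85 hPa = 8500 Pa, q̄ = 0.00409 kg/kg → 0.00409 × 8500 / 9.8 = 3.55 mm
Layer 930–850 hPa: Δp = 80 hPa = 8000 Pa, q̄ = 0.00322 kg/kg → 0.00322 × 8000 / 9.8 = 2.63 mm
Layer 850–530 hPa: Δp = 320 hPa = 32000 Pa, q̄ = 0.00121 kg/kg → 0.00121 × 32000 / 9.8 = 3.95 mm
Layer 530–400 hPa: Δp = 130 hPa = 13000 Pa, q̄ = 0.000786 kg/kg → 0.000786 × 13000 / 9.8 = 1.04 mm
PW = 3.55 + 2.63 + 3.95 + 1.04 = 11.17 ≈ 11.2 mm.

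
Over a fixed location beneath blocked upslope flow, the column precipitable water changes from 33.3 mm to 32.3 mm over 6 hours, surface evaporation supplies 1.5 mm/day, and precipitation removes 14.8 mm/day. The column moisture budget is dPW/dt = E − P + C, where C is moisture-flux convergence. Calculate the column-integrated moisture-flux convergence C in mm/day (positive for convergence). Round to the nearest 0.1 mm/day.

C ≈ 9.3 mm/day

dPW/dt = (32.3 − 33.3) mm / (6/24 day) = -4.000 mm/day.
C = dPW/dt − E + P = (-4.000) − 1.5 + 14.8 = 9.3 mm/day.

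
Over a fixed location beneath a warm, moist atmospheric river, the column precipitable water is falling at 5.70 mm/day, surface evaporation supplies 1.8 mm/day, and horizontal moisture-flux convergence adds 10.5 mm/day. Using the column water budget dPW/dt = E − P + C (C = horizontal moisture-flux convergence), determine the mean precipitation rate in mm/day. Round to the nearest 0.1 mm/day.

dPW/dt = -5.70 mm/day.
P = E + C − dPW/dt = 1.8 + (10.5) − (-5.70) = 18.0 mm/day.

P ≈ 18.0 mm/day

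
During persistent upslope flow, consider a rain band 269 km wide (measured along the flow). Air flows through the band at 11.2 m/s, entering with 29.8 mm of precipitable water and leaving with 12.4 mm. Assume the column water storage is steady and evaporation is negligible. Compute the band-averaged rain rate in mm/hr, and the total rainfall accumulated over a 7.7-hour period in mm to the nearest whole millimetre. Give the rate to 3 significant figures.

R ≈ 2.61 mm/hr; total ≈ 20 mm

Column moisture flux per unit crosswind length is F = V × PW.
Inflow: F_in = 11.2 × 29.8 = 333.76 mm·m/s
Outflow: F_out = 11.2 × 12.4 = 138.88 mm·m/s
Steady-state rate R = (F_in − F_out)/L = (333.76 − 138.88) / 269000 m = 7.245e-04 mm/s.
R = 7.245e-04 × 3600 = 2.61 mm/hr.
Over 7.7 h: total = 2.61 × 7.7 = 20.097 ≈ 20 mm.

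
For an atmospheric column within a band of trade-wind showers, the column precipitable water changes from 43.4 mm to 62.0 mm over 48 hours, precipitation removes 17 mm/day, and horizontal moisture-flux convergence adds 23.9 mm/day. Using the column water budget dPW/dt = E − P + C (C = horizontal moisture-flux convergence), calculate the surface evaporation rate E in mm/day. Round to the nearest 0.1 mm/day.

E ≈ 2.4 mm/day

dPW/dt = (62.0 − 43.4) mm / (48/24 day) = +9.300 mm/day.
E = dPW/dt + P − C = (+9.300) + 17 − (23.9) = 2.4 mm/day.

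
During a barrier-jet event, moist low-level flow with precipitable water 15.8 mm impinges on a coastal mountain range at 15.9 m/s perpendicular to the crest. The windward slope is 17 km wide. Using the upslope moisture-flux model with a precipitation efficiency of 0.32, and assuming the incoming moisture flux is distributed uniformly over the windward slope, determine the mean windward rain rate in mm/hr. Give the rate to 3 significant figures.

Incoming column moisture flux per unit ridge length: F = V × PW = 15.9 × 15.8 = 251.22 mm·m/s.
Spread over the 17 km slope with efficiency ε = 0.32: R = ε·F/W = 0.32 × 251.22 / 17000 m = 4.729e-03 mm/s.
R = 4.729e-03 × 3600 = 17.0 mm/hr.

R ≈ 17.0 mm/hr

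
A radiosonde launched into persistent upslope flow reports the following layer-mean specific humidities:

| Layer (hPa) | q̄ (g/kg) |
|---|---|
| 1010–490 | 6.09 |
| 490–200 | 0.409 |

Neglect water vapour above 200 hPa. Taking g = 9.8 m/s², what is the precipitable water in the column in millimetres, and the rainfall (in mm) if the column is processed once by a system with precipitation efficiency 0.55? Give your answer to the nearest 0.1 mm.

Precipitable water is the column-integrated vapour mass per unit area: PW = (1/g) Σ q̄ Δp, with q in kg/kg and Δp in Pa (1 kg/m² of water = 1 mm).
Layer 1010–490 hPa: Δp = 520 hPa = 52000 Pa, q̄ = 0.00609 kg/kg → 0.00609 × 52000 / 9.8 = 32.31 mm
Layer 490–200 hPa: Δp = 290 hPa = 29000 Pa, q̄ = 0.000409 kg/kg → 0.000409 × 29000 / 9.8 = 1.21 mm
PW = 32.31 + 1.21 = 33.52 ≈ 33.5 mm.
Rainfall = ε × PW = 0.55 × 33.5 = 18.4 mm.

PW ≈ 33.5 mm; rainfall ≈ 18.4 mm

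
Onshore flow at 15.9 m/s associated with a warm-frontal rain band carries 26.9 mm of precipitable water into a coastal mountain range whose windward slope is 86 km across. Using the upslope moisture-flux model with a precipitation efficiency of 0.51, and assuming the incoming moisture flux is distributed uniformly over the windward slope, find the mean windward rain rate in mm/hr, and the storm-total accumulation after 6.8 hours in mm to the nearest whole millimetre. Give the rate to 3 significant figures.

R ≈ 9.13 mm/hr; total ≈ 62 mm

Incoming column moisture flux per unit ridge length: F = V × PW = 15.9 × 26.9 = 427.71 mm·m/s.
Spread over the 86 km slope with efficiency ε = 0.51: R = ε·F/W = 0.51 × 427.71 / 86000 m = 2.536e-03 mm/s.
R = 2.536e-03 × 3600 = 9.13 mm/hr.
Over 6.8 h: total = 9.13 × 6.8 = 62.084 ≈ 62 mm.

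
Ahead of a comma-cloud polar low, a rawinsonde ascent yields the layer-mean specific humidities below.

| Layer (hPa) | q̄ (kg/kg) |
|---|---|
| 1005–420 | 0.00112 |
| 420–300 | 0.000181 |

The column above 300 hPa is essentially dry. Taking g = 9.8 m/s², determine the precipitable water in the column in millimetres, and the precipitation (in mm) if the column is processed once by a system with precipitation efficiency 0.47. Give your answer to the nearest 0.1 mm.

Precipitable water is the column-integrated vapour mass per unit area: PW = (1/g) Σ q̄ Δp, with q in kg/kg and Δp in Pa (1 kg/m² of water = 1 mm).
Layer 1005–420 hPa: Δp = 585 hPa = 58500 Pa, q̄ = 0.00112 kg/kg → 0.00112 × 58500 / 9.8 = 6.69 mm
Layer 420–300 hPa: Δp = 120 hPa = 12000 Pa, q̄ = 0.000181 kg/kg → 0.000181 × 12000 / 9.8 = 0.22 mm
PW = 6.69 + 0.22 = 6.91 ≈ 6.9 mm.
Precipitation = ε × PW = 0.47 × 6.9 = 3.2 mm.

PW ≈ 6.9 mm; precipitation ≈ 3.2 mm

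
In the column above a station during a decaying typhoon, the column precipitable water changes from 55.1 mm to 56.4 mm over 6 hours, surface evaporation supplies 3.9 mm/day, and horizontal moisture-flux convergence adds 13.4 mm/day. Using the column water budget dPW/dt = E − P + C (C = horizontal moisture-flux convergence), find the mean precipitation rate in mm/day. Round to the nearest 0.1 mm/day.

dPW/dt = (56.4 − 55.1) mm / (6/24 day) = +5.200 mm/day.
P = E + C − dPW/dt = 3.9 + (13.4) − (+5.200) = 12.1 mm/day.

P ≈ 12.1 mm/day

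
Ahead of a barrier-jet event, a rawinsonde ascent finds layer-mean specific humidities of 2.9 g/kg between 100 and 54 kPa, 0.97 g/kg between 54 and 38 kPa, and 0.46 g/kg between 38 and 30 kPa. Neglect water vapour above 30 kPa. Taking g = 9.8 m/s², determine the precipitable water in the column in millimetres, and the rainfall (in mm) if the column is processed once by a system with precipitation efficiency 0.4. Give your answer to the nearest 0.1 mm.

PW ≈ 15.6 mm; rainfall ≈ 6.2 mm

Precipitable water is the column-integrated vapour mass per unit area: PW = (1/g) Σ q̄ Δp, with q in kg/kg and Δp in Pa (1 kg/m² of water = 1 mm).
Layer 100–54 kPa: Δp = 460 hPa = 46000 Pa, q̄ = 0.0029 kg/kg → 0.0029 × 46000 / 9.8 = 13.61 mm
Layer 54–38 kPa: Δp = 160 hPa = 16000 Pa, q̄ = 0.00097 kg/kg → 0.00097 × 16000 / 9.8 = 1.58 mm
Layer 38–30 kPa: Δp = 80 hPa = 8000 Pa, q̄ = 0.00046 kg/kg → 0.00046 × 8000 / 9.8 = 0.38 mm
PW = 13.61 + 1.58 + 0.38 = 15.57 ≈ 15.6 mm.
Rainfall = ε × PW = 0.4 × 15.6 = 6.2 mm.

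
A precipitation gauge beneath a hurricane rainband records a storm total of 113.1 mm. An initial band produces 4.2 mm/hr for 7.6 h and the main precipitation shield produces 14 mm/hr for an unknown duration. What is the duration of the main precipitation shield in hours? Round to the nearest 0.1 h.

duration ≈ 5.8 h

Known phases: 4.2 × 7.6 = 31.92 mm.
Remaining depth = 113.1 − 31.92 = 81.18 mm.
Duration = 81.18 / 14 = 5.8 h.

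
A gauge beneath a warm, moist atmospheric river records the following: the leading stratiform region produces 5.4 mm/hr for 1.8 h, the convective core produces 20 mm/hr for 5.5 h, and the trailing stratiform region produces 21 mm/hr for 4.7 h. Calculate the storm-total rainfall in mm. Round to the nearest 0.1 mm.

Total = Σ Rᵢ Δtᵢ = 5.4 × 1.8 + 20 × 5.5 + 21 × 4.7
      = 9.72 + 110 + 98.7 = 218.4 mm.

total ≈ 218.4 mm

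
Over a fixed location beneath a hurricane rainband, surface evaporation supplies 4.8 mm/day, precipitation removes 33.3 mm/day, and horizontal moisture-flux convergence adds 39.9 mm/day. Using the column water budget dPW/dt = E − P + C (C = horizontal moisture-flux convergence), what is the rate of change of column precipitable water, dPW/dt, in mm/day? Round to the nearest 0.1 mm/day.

dPW/dt = E − P + C = 4.8 − 33.3 + (39.9) = 11.4 mm/day.

dPW/dt ≈ 11.4 mm/day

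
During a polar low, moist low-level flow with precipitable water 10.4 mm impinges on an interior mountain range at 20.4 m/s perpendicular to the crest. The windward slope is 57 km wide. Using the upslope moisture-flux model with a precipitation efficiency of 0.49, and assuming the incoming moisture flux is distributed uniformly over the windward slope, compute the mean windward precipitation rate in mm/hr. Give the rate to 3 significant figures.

Incoming column moisture flux per unit ridge length: F = V × PW = 20.4 × 10.4 = 212.16 mm·m/s.
Spread over the 57 km slope with efficiency ε = 0.49: R = ε·F/W = 0.49 × 212.16 / 57000 m = 1.824e-03 mm/s.
R = 1.824e-03 × 3600 = 6.57 mm/hr.

R ≈ 6.57 mm/hr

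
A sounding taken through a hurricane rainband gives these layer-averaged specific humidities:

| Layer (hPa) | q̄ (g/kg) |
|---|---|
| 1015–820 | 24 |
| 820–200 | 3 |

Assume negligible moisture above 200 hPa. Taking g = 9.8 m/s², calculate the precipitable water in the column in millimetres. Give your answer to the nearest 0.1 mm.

Precipitable water is the column-integrated vapour mass per unit area: PW = (1/g) Σ q̄ Δp, with q in kg/kg and Δp in Pa (1 kg/m² of water = 1 mm).
Layer 1015–820 hPa: Δp = 195 hPa = 19500 Pa, q̄ = 0.024 kg/kg → 0.024 × 19500 / 9.8 = 47.76 mm
Layer 820–200 hPa: Δp = 620 hPa = 62000 Pa, q̄ = 0.003 kg/kg → 0.003 × 62000 / 9.8 = 18.98 mm
PW = 47.76 + 18.98 = 66.74 ≈ 66.7 mm.

PW ≈ 66.7 mm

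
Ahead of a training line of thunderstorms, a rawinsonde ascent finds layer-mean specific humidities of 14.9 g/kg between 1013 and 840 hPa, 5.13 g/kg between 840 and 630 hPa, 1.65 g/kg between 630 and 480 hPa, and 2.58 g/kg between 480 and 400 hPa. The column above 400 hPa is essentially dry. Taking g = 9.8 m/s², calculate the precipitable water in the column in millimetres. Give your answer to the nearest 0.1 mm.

PW ≈ 41.9 mm

Precipitable water is the column-integrated vapour mass per unit area: PW = (1/g) Σ q̄ Δp, with q in kg/kg and Δp in Pa (1 kg/m² of water = 1 mm).
Layer 1013–840 hPa: Δp = 173 hPa = 17300 Pa, q̄ = 0.0149 kg/kg → 0.0149 × 17300 / 9.8 = 26.30 mm
Layer 840–630 hPa: Δp = 210 hPa = 21000 Pa, q̄ = 0.00513 kg/kg → 0.00513 × 21000 / 9.8 = 10.99 mm
Layer 630–480 hPa: Δp = 150 hPa = 15000 Pa, q̄ = 0.00165 kg/kg → 0.00165 × 15000 / 9.8 = 2.53 mm
Layer 480–400 hPa: Δp = 80 hPa = 8000 Pa, q̄ = 0.00258 kg/kg → 0.00258 × 8000 / 9.8 = 2.11 mm
PW = 26.30 + 10.99 + 2.53 + 2.11 = 41.93 ≈ 41.9 mm.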